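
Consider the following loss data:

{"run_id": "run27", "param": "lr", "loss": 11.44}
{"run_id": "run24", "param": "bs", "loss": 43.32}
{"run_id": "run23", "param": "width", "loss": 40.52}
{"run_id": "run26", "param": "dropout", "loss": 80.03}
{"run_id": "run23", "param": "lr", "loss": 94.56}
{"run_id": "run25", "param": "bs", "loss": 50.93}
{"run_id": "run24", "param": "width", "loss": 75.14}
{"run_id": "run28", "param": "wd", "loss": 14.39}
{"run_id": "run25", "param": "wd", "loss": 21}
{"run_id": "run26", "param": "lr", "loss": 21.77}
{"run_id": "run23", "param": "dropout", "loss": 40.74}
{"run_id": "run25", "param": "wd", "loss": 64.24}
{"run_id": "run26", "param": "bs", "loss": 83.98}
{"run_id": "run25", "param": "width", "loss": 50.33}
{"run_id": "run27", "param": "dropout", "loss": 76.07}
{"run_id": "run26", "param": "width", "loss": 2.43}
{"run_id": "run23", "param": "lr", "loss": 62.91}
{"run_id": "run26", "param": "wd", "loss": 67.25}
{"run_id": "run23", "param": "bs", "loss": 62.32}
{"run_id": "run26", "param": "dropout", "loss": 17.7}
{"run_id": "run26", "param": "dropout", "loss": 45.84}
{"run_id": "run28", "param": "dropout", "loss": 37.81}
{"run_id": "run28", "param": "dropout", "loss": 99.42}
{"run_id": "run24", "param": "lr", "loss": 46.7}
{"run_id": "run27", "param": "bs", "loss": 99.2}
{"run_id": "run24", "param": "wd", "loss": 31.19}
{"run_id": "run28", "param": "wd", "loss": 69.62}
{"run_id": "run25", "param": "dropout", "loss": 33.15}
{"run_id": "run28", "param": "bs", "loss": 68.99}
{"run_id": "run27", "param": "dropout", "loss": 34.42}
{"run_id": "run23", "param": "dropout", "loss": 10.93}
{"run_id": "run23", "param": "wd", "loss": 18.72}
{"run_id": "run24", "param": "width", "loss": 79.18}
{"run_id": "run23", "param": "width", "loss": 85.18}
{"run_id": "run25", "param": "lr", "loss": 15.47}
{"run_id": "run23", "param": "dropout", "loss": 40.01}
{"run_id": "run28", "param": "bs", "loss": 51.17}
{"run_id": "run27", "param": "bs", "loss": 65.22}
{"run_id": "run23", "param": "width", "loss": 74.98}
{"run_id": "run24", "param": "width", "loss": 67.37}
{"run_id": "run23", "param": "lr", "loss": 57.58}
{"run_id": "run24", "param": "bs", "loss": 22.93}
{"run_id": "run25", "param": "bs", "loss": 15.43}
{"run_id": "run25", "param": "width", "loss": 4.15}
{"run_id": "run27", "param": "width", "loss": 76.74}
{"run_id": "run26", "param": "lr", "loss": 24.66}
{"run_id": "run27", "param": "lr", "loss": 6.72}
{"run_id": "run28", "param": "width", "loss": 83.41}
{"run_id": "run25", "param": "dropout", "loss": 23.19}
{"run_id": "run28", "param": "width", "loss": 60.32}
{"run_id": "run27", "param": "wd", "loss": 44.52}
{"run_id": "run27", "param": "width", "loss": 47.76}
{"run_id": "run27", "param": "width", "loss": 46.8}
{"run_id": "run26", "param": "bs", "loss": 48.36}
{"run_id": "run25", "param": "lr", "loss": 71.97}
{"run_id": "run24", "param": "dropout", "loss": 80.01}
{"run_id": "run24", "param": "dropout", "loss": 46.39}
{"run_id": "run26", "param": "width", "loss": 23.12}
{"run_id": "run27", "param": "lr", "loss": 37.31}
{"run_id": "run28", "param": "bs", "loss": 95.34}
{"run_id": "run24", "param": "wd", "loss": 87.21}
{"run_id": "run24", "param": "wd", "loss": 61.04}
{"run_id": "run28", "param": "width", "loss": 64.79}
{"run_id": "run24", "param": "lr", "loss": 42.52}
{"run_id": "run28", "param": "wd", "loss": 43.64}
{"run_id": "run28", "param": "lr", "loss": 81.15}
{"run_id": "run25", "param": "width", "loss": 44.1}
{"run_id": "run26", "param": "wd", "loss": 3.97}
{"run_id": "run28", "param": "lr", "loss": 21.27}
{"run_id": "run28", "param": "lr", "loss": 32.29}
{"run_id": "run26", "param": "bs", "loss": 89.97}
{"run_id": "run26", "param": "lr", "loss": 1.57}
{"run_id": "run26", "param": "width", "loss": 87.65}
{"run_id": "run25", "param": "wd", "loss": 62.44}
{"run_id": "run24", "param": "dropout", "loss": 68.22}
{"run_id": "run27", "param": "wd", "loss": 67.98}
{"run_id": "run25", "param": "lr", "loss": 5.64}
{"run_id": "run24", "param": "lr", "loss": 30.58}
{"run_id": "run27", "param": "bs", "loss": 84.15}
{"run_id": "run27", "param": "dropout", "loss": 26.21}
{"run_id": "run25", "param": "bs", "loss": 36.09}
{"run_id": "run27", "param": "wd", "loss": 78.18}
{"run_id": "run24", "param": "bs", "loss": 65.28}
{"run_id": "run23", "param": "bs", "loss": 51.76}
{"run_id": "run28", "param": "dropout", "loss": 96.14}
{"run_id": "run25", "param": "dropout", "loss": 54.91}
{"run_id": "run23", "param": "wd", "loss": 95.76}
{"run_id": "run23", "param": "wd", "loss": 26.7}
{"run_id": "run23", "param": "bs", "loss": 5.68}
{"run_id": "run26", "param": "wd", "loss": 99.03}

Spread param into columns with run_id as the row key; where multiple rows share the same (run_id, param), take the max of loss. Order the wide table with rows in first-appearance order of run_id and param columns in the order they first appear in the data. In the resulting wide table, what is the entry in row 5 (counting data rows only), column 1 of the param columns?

With rows in first-appearance order of run_id, row 5 is run_id=run25. param columns in first-appearance order: lr, bs, width, dropout, wd; column 1 is lr.
Long rows with run_id=run25, param=lr: max(15.47, 71.97, 5.64) = 71.97.

71.97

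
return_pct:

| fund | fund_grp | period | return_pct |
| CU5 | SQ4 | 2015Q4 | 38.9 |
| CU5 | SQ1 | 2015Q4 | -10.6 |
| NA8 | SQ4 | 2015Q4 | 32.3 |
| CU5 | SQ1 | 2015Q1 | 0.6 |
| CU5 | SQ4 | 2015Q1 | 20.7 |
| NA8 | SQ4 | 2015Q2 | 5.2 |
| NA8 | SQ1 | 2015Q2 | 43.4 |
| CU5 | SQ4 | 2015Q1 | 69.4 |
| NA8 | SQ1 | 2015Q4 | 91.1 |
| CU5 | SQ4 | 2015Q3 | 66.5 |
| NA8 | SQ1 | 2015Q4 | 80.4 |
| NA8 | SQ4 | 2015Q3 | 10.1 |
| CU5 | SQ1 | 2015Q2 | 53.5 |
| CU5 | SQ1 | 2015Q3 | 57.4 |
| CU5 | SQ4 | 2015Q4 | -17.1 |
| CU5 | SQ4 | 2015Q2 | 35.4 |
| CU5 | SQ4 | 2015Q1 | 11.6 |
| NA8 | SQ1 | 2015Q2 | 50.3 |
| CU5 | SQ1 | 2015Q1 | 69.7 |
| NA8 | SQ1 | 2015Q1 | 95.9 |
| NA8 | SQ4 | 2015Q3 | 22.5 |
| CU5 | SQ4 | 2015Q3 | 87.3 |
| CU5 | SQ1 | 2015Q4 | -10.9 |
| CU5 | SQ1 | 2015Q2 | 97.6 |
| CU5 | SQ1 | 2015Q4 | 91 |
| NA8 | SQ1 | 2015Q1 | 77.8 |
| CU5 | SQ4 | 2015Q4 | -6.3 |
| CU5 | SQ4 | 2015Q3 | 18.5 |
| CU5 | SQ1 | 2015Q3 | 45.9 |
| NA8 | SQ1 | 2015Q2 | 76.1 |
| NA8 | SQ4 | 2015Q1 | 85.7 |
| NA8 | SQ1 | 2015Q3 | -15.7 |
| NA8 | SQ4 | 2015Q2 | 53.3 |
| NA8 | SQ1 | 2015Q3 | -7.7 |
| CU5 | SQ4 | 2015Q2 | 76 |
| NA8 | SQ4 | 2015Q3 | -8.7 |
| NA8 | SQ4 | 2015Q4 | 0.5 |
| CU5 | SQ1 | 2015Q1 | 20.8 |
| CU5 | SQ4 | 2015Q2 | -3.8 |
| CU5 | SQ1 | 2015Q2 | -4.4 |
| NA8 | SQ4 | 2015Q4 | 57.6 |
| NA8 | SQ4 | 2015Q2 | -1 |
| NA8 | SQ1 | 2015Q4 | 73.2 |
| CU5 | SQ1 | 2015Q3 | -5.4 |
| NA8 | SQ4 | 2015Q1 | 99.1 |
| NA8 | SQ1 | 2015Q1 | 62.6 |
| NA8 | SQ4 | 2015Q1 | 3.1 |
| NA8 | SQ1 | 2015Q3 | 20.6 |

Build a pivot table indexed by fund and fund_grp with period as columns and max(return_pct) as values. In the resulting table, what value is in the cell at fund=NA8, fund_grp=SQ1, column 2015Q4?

91.1

Rows with fund=NA8, fund_grp=SQ1 and period=2015Q4: return_pct values are 91.1, 80.4, 73.2.
max(91.1, 80.4, 73.2) = 91.1.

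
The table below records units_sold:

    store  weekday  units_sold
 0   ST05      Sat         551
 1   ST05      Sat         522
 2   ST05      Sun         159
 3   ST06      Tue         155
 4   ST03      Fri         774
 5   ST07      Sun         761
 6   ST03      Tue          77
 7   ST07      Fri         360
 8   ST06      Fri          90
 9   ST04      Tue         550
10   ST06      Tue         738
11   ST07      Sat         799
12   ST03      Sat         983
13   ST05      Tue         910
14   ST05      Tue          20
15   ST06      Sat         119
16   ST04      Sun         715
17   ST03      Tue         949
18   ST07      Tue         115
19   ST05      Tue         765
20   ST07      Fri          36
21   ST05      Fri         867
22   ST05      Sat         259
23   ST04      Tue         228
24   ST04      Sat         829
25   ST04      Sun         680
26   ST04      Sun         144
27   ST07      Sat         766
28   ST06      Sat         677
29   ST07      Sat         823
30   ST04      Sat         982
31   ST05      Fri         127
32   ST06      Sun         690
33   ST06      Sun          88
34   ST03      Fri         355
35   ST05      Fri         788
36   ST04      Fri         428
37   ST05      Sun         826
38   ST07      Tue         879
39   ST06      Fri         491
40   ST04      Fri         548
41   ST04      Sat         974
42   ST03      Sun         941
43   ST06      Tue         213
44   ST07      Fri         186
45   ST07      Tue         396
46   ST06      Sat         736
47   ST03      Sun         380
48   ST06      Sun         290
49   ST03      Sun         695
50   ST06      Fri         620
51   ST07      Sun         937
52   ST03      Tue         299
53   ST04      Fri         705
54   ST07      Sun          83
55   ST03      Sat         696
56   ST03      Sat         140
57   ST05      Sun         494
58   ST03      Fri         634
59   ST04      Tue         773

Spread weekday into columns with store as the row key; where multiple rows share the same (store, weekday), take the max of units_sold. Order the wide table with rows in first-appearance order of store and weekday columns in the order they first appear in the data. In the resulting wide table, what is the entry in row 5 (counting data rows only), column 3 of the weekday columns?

773

With rows in first-appearance order of store, row 5 is store=ST04. weekday columns in first-appearance order: Sat, Sun, Tue, Fri; column 3 is Tue.
Long rows with store=ST04, weekday=Tue: max(550, 228, 773) = 773.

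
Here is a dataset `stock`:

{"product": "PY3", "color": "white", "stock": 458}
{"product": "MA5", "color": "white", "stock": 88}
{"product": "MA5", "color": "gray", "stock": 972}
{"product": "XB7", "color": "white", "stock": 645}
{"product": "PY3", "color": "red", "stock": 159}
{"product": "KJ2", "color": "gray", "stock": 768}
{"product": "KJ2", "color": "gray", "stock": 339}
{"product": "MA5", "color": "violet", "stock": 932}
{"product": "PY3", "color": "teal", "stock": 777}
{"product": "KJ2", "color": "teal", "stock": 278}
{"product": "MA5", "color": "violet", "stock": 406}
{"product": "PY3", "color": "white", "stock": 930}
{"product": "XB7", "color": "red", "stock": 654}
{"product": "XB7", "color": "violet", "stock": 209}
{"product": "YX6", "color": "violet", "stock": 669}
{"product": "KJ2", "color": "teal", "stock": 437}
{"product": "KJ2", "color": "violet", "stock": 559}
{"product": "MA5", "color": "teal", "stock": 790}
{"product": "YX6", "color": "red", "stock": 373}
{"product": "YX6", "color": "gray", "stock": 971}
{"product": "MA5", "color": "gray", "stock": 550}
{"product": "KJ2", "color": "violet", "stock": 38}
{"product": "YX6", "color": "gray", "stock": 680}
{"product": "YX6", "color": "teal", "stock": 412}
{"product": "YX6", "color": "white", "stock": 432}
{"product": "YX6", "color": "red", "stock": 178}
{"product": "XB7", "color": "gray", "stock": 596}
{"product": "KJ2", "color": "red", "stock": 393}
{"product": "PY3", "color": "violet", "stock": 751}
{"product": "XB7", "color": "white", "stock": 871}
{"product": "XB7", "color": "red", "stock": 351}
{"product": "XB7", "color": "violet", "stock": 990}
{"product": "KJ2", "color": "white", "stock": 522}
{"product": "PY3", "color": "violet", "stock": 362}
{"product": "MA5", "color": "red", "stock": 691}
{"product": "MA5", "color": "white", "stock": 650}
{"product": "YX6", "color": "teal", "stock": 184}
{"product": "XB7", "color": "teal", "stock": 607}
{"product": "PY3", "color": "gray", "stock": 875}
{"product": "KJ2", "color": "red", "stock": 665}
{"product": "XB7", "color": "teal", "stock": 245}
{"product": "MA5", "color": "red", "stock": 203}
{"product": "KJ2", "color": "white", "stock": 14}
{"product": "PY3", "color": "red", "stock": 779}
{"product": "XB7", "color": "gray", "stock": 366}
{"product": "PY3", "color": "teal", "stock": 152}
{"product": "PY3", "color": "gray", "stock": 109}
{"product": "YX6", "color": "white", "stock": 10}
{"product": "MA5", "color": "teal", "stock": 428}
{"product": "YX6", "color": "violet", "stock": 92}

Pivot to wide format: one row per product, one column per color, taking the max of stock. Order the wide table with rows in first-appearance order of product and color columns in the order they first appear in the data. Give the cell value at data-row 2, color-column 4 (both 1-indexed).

With rows in first-appearance order of product, row 2 is product=MA5. color columns in first-appearance order: white, gray, red, violet, teal; column 4 is violet.
Long rows with product=MA5, color=violet: max(932, 406) = 932.

932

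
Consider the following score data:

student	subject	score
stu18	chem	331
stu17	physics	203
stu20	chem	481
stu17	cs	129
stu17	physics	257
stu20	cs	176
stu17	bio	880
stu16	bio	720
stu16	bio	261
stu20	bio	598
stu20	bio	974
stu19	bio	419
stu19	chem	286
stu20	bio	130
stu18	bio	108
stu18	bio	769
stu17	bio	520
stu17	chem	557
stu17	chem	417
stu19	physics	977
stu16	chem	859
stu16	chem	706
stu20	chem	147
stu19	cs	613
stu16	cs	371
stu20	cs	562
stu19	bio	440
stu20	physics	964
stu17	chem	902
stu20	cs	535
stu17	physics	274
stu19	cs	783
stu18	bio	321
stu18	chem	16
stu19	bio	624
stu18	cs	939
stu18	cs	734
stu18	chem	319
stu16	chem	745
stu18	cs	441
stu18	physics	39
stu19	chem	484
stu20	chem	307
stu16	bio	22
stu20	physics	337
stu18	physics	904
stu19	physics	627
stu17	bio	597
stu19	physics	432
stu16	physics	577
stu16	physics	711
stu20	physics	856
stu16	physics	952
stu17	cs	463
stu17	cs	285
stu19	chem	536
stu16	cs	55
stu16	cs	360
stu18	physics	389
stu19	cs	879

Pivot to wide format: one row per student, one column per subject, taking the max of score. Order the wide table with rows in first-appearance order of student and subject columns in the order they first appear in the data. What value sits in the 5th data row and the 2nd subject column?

977

With rows in first-appearance order of student, row 5 is student=stu19. subject columns in first-appearance order: chem, physics, cs, bio; column 2 is physics.
Long rows with student=stu19, subject=physics: max(977, 627, 432) = 977.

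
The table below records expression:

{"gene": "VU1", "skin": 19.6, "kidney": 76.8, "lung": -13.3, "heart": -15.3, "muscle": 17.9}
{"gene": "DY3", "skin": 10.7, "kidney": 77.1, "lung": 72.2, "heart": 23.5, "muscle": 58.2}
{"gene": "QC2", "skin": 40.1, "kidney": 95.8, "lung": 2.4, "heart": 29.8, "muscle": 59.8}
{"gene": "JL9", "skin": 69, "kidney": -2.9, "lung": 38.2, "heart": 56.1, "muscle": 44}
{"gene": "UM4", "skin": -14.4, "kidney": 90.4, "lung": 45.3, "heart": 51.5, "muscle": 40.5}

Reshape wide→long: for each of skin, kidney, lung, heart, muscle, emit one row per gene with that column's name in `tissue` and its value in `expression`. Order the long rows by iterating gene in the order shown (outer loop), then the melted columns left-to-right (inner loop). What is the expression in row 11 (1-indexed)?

40.1

25 rows total (5 × 5). Row 11: index ⌊(11-1)/5⌋ = 2 into gene → QC2; (11-1) mod 5 = 0 into the melted columns → skin.
So row 11 is (QC2, skin, 40.1); expression = 40.1.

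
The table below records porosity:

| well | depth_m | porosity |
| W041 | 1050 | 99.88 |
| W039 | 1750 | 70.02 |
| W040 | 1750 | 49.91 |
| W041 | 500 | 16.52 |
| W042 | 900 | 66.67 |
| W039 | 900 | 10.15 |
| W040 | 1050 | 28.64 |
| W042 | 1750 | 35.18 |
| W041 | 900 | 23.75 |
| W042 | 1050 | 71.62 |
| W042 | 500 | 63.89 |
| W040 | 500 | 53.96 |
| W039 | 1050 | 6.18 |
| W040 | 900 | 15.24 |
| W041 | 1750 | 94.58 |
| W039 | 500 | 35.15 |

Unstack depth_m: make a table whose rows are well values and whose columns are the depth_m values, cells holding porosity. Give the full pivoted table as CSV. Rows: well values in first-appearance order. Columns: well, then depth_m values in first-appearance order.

Columns: well plus the 4 distinct depth_m values (1050, 1750, 500, 900).
For example, row W041 column 1050 takes porosity=99.88 from the long row (W041, 1050).

well,1050,1750,500,900
W041,99.88,94.58,16.52,23.75
W039,6.18,70.02,35.15,10.15
W040,28.64,49.91,53.96,15.24
W042,71.62,35.18,63.89,66.67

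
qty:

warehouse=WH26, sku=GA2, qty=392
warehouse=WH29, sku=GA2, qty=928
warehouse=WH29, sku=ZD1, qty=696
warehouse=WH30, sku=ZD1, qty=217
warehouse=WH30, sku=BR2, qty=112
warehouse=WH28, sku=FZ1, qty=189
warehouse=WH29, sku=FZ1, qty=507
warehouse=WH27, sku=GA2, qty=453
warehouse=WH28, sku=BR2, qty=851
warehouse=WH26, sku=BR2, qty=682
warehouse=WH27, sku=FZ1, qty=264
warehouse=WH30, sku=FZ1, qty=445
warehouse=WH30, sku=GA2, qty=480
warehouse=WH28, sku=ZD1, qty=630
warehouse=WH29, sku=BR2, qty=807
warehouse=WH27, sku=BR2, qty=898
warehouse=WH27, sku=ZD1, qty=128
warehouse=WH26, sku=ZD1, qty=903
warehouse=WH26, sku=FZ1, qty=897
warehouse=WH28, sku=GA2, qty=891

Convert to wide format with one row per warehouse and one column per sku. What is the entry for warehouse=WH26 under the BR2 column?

682

Wide layout: rows indexed by warehouse, columns are the 4 distinct sku values (GA2, ZD1, BR2, FZ1).
Cell (warehouse=WH26, sku=BR2) draws from the long row where warehouse=WH26 and sku=BR2, which has qty=682.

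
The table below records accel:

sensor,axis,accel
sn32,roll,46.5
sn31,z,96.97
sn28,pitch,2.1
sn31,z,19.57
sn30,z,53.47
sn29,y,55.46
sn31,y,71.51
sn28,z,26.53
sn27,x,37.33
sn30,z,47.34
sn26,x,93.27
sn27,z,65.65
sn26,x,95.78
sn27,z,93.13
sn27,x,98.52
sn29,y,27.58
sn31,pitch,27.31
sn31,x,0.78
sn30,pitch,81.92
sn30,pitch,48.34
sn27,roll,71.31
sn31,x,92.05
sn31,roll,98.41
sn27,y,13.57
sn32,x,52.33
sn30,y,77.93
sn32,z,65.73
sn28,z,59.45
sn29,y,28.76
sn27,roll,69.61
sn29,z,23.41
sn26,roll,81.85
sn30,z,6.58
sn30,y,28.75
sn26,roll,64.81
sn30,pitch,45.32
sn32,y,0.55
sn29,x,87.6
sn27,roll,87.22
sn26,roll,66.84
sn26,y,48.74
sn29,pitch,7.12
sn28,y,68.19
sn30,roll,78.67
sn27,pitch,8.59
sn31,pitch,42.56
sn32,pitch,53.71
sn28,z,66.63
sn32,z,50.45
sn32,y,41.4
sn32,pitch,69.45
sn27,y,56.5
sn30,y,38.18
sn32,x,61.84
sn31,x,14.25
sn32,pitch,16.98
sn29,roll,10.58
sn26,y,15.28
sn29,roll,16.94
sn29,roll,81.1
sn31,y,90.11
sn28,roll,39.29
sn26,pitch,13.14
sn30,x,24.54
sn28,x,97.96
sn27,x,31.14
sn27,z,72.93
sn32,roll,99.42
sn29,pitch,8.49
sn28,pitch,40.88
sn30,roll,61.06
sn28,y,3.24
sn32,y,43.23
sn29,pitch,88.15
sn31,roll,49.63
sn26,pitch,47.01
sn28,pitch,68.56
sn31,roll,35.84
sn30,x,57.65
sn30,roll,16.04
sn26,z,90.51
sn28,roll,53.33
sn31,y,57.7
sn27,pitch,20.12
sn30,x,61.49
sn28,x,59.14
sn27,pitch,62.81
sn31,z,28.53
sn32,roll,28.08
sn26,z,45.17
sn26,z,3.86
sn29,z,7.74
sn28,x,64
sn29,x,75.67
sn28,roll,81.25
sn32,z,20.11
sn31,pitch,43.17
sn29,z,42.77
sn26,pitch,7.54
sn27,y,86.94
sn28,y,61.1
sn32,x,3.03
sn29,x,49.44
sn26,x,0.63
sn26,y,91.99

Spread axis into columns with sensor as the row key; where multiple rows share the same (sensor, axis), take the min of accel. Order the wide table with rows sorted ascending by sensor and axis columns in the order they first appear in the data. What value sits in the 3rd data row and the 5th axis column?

With rows sorted ascending by sensor, row 3 is sensor=sn28. axis columns in first-appearance order: roll, z, pitch, y, x; column 5 is x.
Long rows with sensor=sn28, axis=x: min(97.96, 59.14, 64) = 59.14.

59.14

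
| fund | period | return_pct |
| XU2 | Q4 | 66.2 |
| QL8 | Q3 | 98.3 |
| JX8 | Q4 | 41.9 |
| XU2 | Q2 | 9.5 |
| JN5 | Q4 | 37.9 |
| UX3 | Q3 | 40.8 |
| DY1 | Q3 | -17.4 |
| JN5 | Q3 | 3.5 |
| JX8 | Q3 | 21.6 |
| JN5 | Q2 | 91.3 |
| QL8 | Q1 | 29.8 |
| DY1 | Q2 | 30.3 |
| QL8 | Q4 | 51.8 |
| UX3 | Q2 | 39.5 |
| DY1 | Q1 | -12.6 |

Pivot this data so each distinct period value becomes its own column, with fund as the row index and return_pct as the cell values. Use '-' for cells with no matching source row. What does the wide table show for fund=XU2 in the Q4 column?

The long row with fund=XU2, period=Q4 has return_pct=66.2.

66.2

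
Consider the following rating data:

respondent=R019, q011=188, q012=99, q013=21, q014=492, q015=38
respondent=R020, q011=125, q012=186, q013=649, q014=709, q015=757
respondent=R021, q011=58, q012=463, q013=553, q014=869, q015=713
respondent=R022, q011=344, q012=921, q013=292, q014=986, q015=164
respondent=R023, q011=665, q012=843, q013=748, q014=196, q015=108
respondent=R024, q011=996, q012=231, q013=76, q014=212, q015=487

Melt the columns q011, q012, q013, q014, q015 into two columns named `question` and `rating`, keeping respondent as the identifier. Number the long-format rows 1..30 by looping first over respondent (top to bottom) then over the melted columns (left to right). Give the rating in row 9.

30 rows total (6 × 5). Row 9: index ⌊(9-1)/5⌋ = 1 into respondent → R020; (9-1) mod 5 = 3 into the melted columns → q014.
So row 9 is (R020, q014, 709); rating = 709.

709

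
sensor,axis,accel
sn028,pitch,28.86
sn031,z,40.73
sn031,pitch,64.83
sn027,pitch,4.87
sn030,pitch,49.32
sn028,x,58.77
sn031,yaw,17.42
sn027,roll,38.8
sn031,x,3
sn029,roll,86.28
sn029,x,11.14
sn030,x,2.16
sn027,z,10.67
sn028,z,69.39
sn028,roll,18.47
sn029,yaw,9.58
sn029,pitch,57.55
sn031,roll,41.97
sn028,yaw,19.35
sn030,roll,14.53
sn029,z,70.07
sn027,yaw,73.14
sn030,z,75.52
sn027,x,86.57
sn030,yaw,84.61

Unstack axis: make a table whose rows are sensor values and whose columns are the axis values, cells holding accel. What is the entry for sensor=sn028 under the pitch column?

28.86

Wide layout: rows indexed by sensor, columns are the 5 distinct axis values (pitch, z, x, yaw, roll).
Cell (sensor=sn028, axis=pitch) draws from the long row where sensor=sn028 and axis=pitch, which has accel=28.86.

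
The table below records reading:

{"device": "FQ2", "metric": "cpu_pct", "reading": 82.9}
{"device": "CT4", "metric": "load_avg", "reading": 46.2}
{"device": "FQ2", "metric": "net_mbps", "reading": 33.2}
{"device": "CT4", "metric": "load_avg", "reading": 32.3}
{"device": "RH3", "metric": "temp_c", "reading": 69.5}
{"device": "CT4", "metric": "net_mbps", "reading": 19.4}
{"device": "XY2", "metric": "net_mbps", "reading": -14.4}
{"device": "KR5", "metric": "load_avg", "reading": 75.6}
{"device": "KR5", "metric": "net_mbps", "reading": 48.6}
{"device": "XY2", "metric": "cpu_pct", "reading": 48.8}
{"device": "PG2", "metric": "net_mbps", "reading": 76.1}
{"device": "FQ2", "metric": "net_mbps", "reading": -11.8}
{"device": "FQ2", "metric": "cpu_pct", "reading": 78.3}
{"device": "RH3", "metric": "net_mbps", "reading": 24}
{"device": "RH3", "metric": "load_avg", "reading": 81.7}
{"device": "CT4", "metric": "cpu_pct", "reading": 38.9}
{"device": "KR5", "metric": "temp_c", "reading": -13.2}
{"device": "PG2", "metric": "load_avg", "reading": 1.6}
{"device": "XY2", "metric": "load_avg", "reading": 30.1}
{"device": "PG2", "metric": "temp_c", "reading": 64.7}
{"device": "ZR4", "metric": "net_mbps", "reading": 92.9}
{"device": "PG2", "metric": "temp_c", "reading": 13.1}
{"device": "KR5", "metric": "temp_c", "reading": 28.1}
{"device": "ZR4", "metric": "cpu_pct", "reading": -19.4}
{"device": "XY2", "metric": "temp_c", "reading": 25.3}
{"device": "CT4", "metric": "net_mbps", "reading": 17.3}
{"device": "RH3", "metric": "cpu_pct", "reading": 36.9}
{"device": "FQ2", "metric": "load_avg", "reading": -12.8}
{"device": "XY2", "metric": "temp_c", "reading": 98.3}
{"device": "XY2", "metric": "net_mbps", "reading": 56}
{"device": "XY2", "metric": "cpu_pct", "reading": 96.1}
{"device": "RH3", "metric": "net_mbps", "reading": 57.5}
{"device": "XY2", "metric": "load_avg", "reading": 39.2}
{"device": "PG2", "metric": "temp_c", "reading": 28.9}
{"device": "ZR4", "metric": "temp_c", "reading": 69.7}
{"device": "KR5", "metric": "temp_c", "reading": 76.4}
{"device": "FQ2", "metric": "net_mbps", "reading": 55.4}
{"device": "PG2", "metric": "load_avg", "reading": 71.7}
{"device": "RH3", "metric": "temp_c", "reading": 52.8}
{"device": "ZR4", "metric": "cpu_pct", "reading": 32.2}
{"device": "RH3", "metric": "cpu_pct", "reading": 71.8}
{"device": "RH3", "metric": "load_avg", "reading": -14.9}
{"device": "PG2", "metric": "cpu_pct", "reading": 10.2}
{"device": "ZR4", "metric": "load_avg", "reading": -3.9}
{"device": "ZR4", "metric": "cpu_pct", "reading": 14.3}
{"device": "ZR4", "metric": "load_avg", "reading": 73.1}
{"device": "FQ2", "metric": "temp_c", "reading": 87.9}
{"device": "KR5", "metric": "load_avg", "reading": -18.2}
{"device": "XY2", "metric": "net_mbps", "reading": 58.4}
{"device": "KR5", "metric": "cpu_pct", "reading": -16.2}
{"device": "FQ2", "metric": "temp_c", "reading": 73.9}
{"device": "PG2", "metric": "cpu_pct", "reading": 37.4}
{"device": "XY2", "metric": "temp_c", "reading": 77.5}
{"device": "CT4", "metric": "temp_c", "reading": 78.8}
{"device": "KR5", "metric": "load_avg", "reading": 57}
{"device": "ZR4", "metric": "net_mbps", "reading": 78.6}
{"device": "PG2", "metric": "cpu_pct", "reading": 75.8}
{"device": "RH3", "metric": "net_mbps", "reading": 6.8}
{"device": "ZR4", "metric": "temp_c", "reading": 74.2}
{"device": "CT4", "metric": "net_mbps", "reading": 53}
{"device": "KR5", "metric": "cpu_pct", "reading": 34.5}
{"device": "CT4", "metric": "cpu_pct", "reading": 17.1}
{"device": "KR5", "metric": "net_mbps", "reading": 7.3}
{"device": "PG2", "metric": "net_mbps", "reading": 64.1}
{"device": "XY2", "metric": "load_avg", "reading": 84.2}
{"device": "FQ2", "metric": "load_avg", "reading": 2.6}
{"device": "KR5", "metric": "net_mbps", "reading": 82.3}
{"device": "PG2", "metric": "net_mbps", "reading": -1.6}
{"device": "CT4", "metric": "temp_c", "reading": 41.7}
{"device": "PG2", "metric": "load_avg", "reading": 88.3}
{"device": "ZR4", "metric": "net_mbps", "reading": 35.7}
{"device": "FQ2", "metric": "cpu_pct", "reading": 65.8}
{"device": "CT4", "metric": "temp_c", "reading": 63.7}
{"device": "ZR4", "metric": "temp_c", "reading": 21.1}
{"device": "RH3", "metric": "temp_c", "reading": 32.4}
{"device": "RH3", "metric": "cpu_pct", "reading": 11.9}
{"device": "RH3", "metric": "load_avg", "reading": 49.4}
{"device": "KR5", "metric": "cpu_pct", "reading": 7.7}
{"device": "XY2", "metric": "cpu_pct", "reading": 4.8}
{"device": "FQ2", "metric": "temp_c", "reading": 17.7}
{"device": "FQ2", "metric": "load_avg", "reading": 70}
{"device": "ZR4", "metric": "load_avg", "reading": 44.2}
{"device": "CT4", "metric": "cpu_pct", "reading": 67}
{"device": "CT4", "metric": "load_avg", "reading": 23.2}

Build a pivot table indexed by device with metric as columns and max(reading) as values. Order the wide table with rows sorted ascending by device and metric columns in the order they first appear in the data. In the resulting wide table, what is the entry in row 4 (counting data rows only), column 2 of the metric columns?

With rows sorted ascending by device, row 4 is device=PG2. metric columns in first-appearance order: cpu_pct, load_avg, net_mbps, temp_c; column 2 is load_avg.
Long rows with device=PG2, metric=load_avg: max(1.6, 71.7, 88.3) = 88.3.

88.3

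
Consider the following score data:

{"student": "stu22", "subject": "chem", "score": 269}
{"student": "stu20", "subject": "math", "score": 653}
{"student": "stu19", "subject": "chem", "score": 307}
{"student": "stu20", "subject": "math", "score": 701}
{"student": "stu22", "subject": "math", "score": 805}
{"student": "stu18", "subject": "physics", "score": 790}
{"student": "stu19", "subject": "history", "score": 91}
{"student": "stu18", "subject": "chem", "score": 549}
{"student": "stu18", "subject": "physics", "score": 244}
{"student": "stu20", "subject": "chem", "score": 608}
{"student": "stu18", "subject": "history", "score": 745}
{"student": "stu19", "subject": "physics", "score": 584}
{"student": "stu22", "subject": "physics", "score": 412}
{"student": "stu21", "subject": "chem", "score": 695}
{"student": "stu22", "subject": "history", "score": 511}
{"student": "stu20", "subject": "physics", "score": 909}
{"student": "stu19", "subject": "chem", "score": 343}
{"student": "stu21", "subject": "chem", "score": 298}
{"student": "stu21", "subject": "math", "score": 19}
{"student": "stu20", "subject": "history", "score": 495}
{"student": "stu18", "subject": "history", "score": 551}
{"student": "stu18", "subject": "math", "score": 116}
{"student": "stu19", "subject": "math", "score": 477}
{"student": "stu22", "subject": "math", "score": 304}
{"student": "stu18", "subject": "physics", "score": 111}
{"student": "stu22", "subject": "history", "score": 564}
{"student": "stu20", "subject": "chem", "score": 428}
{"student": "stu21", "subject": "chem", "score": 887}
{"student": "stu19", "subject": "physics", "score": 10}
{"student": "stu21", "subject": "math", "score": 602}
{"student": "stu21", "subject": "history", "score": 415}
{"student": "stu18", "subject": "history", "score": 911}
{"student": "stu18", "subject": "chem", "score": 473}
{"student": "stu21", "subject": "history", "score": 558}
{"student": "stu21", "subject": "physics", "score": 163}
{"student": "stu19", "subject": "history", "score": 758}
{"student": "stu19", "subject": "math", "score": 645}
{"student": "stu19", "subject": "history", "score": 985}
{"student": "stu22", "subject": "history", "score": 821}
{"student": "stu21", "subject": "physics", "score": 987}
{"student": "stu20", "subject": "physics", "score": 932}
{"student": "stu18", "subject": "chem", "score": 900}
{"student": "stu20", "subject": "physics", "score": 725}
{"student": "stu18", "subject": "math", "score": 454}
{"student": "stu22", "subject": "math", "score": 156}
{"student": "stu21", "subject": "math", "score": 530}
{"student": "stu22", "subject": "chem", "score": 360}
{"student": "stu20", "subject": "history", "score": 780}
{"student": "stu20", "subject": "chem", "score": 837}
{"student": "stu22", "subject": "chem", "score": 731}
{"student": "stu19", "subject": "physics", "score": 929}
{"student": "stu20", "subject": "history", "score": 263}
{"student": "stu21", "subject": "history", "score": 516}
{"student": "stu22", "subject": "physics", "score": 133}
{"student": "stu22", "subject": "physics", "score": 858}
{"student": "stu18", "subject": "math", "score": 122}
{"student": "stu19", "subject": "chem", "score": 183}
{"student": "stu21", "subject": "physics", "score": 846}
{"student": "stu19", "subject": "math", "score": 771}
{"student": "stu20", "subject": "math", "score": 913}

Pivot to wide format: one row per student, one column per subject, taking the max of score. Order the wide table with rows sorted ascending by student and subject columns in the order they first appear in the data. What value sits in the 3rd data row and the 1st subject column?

837

With rows sorted ascending by student, row 3 is student=stu20. subject columns in first-appearance order: chem, math, physics, history; column 1 is chem.
Long rows with student=stu20, subject=chem: max(608, 428, 837) = 837.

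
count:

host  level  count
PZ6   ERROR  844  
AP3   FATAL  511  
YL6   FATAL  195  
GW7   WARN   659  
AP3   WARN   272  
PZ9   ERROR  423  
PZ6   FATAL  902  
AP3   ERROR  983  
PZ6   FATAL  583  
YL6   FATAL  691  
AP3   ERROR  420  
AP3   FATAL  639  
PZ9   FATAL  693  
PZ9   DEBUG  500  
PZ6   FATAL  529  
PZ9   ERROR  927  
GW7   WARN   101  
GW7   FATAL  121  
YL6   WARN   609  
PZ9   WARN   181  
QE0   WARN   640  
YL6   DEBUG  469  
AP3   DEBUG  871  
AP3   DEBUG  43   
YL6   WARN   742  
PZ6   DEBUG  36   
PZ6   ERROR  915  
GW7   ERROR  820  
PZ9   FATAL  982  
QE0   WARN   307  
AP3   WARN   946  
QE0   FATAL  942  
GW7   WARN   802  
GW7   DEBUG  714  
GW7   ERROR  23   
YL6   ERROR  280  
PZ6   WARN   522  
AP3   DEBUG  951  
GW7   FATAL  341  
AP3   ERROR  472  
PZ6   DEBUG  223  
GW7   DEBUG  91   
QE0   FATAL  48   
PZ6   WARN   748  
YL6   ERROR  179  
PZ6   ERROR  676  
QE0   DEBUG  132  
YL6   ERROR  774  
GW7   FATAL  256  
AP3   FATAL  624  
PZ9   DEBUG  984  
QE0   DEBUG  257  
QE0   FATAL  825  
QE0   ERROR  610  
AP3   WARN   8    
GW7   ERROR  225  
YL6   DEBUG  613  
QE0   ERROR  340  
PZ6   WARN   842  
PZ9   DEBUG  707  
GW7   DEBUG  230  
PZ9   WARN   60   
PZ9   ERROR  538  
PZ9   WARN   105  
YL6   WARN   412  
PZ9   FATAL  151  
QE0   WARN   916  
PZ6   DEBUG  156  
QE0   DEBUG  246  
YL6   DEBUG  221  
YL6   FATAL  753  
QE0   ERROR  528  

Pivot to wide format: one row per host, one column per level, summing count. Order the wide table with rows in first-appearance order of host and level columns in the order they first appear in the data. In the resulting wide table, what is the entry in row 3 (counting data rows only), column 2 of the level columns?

With rows in first-appearance order of host, row 3 is host=YL6. level columns in first-appearance order: ERROR, FATAL, WARN, DEBUG; column 2 is FATAL.
Long rows with host=YL6, level=FATAL: 195 + 691 + 753 = 1639.

1639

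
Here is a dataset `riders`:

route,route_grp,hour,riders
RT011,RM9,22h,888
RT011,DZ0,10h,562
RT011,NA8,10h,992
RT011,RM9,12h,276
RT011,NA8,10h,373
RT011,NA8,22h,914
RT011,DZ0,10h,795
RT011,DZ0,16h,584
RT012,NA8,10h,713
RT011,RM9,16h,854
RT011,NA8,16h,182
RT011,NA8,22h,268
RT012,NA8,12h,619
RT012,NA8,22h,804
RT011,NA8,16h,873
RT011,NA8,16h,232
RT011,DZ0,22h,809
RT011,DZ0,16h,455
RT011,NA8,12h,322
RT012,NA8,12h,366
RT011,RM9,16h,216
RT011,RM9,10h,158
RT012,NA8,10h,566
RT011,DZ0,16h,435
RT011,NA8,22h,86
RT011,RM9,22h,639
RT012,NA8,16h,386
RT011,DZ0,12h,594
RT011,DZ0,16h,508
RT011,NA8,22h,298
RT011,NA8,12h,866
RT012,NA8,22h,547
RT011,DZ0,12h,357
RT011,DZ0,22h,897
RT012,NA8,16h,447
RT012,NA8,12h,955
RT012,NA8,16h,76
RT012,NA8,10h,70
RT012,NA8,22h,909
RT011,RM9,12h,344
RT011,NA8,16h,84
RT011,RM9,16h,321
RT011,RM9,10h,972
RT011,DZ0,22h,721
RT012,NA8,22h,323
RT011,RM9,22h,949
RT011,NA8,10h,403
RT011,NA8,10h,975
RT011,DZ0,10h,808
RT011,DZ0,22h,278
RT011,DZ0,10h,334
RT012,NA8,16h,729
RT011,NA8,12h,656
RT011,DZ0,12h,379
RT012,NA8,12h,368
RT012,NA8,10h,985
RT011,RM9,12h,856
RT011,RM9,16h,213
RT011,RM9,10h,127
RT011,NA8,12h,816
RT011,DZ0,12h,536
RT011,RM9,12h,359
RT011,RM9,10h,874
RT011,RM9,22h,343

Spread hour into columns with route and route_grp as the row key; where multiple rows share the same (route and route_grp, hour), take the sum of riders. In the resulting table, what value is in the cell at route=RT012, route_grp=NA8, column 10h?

Rows with route=RT012, route_grp=NA8 and hour=10h: riders values are 713, 566, 70, 985.
713 + 566 + 70 + 985 = 2334.

2334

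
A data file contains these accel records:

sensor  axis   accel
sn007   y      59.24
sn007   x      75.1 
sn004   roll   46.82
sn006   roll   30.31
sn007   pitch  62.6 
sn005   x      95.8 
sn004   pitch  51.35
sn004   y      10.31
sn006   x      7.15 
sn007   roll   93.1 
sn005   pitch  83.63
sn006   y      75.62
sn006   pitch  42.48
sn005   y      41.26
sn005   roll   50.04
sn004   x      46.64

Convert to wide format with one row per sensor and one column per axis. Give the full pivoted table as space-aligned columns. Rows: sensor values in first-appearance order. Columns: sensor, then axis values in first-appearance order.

Columns: sensor plus the 4 distinct axis values (y, x, roll, pitch).
For example, row sn007 column y takes accel=59.24 from the long row (sn007, y).

sensor  y      x      roll   pitch
sn007   59.24  75.1   93.1   62.6 
sn004   10.31  46.64  46.82  51.35
sn006   75.62  7.15   30.31  42.48
sn005   41.26  95.8   50.04  83.63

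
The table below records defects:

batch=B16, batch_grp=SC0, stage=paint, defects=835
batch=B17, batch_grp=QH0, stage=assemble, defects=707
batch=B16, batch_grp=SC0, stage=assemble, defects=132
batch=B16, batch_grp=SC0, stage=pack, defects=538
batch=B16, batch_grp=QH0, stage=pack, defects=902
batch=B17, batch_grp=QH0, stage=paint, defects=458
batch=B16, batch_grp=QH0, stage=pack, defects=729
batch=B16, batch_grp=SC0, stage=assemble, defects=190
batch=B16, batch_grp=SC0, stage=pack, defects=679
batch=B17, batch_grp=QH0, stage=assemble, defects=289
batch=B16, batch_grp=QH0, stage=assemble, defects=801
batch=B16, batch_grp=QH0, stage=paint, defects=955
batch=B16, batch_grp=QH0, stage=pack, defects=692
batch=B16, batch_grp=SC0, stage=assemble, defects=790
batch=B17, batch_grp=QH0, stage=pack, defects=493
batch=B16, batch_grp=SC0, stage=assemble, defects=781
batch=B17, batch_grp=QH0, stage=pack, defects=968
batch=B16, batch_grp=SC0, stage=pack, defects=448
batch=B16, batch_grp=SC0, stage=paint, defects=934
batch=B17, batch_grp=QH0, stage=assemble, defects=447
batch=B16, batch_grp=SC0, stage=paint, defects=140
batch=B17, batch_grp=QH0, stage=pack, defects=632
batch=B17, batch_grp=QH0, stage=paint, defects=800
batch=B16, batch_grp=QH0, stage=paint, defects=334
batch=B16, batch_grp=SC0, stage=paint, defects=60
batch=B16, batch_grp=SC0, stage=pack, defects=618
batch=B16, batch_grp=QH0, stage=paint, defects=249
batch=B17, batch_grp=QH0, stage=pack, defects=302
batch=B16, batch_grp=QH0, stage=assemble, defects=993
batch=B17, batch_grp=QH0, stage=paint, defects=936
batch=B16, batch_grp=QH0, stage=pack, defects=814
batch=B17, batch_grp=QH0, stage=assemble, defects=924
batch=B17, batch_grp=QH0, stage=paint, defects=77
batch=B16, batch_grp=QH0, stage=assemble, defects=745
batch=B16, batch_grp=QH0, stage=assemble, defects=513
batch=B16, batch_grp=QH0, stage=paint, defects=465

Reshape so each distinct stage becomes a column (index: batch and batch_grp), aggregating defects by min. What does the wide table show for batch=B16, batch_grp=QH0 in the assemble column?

513

Rows with batch=B16, batch_grp=QH0 and stage=assemble: defects values are 801, 993, 745, 513.
min(801, 993, 745, 513) = 513.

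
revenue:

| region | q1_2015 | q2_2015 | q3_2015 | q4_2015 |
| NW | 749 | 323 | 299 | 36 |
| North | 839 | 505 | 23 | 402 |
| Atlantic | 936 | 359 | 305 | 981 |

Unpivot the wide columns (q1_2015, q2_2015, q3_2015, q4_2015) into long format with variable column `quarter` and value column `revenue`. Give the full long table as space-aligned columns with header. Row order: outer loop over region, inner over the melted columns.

region    quarter  revenue
NW        q1_2015  749    
NW        q2_2015  323    
NW        q3_2015  299    
NW        q4_2015  36     
North     q1_2015  839    
North     q2_2015  505    
North     q3_2015  23     
North     q4_2015  402    
Atlantic  q1_2015  936    
Atlantic  q2_2015  359    
Atlantic  q3_2015  305    
Atlantic  q4_2015  981    

Each (region, column) pair becomes one row: 3 × 4 = 12 rows.
For example, (NW, q1_2015) → revenue=749.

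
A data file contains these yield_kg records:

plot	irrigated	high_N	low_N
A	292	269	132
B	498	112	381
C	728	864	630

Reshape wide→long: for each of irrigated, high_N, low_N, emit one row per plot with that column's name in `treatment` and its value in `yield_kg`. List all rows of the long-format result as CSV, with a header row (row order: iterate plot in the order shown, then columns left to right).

plot,treatment,yield_kg
A,irrigated,292
A,high_N,269
A,low_N,132
B,irrigated,498
B,high_N,112
B,low_N,381
C,irrigated,728
C,high_N,864
C,low_N,630

Each (plot, column) pair becomes one row: 3 × 3 = 9 rows.
For example, (A, irrigated) → yield_kg=292.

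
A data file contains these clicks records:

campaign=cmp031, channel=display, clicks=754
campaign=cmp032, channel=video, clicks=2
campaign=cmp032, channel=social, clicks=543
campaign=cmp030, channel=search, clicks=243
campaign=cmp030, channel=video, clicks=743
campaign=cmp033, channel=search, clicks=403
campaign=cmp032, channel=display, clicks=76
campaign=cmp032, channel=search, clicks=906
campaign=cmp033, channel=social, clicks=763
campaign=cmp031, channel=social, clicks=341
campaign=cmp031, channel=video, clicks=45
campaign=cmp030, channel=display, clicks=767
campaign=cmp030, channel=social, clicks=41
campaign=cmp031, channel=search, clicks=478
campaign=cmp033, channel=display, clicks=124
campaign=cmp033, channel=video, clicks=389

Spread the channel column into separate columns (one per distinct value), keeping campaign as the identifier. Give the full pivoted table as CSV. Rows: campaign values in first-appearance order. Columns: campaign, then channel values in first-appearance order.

Columns: campaign plus the 4 distinct channel values (display, video, social, search).
For example, row cmp031 column display takes clicks=754 from the long row (cmp031, display).

campaign,display,video,social,search
cmp031,754,45,341,478
cmp032,76,2,543,906
cmp030,767,743,41,243
cmp033,124,389,763,403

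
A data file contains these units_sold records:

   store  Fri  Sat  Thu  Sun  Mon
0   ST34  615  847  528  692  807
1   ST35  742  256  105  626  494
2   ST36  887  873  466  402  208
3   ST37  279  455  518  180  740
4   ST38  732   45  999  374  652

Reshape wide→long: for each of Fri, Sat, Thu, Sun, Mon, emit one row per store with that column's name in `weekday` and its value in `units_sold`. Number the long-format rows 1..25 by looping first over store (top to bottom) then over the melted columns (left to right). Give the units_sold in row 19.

180

25 rows total (5 × 5). Row 19: index ⌊(19-1)/5⌋ = 3 into store → ST37; (19-1) mod 5 = 3 into the melted columns → Sun.
So row 19 is (ST37, Sun, 180); units_sold = 180.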